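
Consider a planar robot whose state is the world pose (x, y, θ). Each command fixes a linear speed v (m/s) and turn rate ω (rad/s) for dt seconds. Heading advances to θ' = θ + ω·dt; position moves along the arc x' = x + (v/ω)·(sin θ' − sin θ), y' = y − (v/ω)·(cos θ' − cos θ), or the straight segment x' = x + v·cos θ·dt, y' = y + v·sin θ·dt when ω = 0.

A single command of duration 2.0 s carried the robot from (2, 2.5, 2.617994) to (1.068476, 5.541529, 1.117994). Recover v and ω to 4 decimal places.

Δθ = 1.117994 − 2.617994 = -1.500000
ω = Δθ/dt = -1.500000/2.0 = -0.7500
R = −Δy/(cos θ' − cos θ) = -2.3333
v = R·ω = -2.3333·-0.7500 = 1.7500

v = 1.7500, ω = -0.7500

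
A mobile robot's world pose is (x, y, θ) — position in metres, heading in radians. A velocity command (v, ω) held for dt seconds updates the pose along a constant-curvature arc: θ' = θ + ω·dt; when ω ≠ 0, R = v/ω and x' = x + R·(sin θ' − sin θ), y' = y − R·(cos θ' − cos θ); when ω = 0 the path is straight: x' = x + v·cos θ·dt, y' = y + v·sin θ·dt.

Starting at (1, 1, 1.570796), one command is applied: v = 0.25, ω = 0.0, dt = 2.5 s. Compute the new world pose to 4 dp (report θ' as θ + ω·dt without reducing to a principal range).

θ' = 1.5708 + 0.0·2.5 = 1.5708
ω = 0 → straight: x' = 1 + 0.25·cos(1.5708)·2.5 = 1.0000
y' = 1 + 0.25·sin(1.5708)·2.5 = 1.6250

(1.0000, 1.6250, 1.5708)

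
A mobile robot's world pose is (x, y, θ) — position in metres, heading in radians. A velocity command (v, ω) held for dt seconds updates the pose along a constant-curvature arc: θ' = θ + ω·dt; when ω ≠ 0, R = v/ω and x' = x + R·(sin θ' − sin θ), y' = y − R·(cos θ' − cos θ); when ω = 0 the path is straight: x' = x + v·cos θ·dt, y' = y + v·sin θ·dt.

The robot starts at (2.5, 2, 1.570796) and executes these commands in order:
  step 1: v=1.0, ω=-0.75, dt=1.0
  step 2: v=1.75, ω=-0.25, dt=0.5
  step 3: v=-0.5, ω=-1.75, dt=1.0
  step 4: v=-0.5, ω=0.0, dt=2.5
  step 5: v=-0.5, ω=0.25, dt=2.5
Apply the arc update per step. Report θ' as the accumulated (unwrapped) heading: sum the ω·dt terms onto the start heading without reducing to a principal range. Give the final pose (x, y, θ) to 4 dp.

(1.5369, 5.5060, -0.4292)

step 1: θ'=0.8208 (R=-1.3333) → pose (2.8577, 2.9089, 0.8208)
step 2: θ'=0.6958 (R=-7.0000) → pose (3.4926, 3.5102, 0.6958)
step 3: θ'=-1.0542 (R=0.2857) → pose (3.0610, 3.5884, -1.0542)
step 4: θ'=-1.0542 (straight) → pose (2.4436, 4.6752, -1.0542)
step 5: θ'=-0.4292 (R=-2.0000) → pose (1.5369, 5.5060, -0.4292)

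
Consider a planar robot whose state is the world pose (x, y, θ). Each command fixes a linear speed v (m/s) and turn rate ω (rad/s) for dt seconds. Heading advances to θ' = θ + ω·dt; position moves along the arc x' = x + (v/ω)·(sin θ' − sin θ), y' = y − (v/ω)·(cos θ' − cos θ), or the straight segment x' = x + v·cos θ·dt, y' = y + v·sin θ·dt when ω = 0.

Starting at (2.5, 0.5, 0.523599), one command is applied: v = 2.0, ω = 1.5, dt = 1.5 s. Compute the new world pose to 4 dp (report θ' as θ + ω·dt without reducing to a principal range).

(2.3130, 2.8988, 2.7736)

θ' = 0.5236 + 1.5·1.5 = 2.7736
R = v/ω = 2.0/1.5 = 1.3333
x' = 2.5 + 1.3333·(sin 2.7736 − sin 0.5236) = 2.3130
y' = 0.5 − 1.3333·(cos 2.7736 − cos 0.5236) = 2.8988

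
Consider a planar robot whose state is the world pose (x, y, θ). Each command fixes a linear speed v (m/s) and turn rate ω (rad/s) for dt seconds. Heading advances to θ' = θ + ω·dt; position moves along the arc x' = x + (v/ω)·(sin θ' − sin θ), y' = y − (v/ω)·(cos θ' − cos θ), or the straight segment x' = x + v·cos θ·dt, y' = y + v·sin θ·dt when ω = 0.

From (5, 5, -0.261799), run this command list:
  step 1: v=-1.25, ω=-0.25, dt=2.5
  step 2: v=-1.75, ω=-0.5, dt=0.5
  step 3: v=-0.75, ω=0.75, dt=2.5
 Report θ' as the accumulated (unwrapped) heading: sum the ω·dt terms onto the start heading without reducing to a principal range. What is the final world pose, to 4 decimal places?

(0.3757, 7.7292, 0.7382)

step 1: θ'=-0.8868 (R=5.0000) → pose (2.4188, 6.6701, -0.8868)
step 2: θ'=-1.1368 (R=3.5000) → pose (1.9560, 7.4100, -1.1368)
step 3: θ'=0.7382 (R=-1.0000) → pose (0.3757, 7.7292, 0.7382)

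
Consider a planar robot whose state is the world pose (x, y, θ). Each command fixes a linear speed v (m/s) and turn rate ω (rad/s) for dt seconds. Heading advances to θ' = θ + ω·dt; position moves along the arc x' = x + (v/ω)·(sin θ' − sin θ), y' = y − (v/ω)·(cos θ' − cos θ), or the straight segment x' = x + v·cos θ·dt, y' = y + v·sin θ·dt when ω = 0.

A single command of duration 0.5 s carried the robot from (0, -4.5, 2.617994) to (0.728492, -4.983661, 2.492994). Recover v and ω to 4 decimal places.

Δθ = 2.492994 − 2.617994 = -0.125000
ω = Δθ/dt = -0.125000/0.5 = -0.2500
R = Δx/(sin θ' − sin θ) = 7.0000
v = R·ω = 7.0000·-0.2500 = -1.7500

v = -1.7500, ω = -0.2500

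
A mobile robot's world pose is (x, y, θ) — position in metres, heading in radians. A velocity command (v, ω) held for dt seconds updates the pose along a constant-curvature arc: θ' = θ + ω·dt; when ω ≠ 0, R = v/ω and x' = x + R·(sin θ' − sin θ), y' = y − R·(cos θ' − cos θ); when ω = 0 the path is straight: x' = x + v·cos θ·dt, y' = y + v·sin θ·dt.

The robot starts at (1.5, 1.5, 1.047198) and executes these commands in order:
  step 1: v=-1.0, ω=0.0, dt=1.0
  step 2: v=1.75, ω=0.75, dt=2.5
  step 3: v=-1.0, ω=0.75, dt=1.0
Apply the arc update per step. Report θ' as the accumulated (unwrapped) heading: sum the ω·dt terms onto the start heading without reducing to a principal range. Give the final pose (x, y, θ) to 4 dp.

step 1: θ'=1.0472 (straight) → pose (1.0000, 0.6340, 1.0472)
step 2: θ'=2.9222 (R=2.3333) → pose (-0.5129, 4.0780, 2.9222)
step 3: θ'=3.6722 (R=-1.3333) → pose (0.4520, 4.2294, 3.6722)

(0.4520, 4.2294, 3.6722)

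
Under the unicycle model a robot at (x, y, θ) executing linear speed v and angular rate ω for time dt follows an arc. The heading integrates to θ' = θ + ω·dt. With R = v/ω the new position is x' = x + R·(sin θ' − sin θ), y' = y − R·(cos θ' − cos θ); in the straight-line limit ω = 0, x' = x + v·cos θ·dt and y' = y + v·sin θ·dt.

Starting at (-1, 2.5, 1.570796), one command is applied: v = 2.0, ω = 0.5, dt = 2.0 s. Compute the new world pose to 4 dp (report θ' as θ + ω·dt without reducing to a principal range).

θ' = 1.5708 + 0.5·2.0 = 2.5708
R = v/ω = 2.0/0.5 = 4.0000
x' = -1 + 4.0000·(sin 2.5708 − sin 1.5708) = -2.8388
y' = 2.5 − 4.0000·(cos 2.5708 − cos 1.5708) = 5.8659

(-2.8388, 5.8659, 2.5708)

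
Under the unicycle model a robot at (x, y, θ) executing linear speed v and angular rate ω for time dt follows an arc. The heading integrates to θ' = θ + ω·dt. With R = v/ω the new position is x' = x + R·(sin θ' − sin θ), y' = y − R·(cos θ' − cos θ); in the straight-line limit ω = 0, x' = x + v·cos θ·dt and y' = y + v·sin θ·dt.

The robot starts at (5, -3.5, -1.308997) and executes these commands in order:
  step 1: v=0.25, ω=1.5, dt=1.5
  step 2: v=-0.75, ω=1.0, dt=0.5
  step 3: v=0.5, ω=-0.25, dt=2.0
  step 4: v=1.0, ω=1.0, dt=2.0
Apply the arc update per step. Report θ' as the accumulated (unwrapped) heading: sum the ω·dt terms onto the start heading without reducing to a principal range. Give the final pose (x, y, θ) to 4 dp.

(4.9161, -1.4117, 2.9410)

step 1: θ'=0.9410 (R=0.1667) → pose (5.2957, -3.5550, 0.9410)
step 2: θ'=1.4410 (R=-0.7500) → pose (5.1581, -3.8997, 1.4410)
step 3: θ'=0.9410 (R=-2.0000) → pose (5.5250, -2.9806, 0.9410)
step 4: θ'=2.9410 (R=1.0000) → pose (4.9161, -1.4117, 2.9410)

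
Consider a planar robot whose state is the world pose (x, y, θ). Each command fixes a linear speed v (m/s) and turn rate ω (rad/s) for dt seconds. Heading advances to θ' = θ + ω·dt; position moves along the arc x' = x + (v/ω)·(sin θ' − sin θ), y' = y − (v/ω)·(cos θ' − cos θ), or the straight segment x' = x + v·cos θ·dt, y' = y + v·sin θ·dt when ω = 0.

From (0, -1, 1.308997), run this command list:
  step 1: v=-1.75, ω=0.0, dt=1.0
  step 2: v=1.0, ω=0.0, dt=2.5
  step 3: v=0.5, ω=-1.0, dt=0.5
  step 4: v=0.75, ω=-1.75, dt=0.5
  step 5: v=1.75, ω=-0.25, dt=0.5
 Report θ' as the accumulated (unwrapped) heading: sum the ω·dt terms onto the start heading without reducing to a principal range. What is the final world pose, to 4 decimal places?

(1.5209, -0.0401, -0.1910)

step 1: θ'=1.3090 (straight) → pose (-0.4529, -2.6904, 1.3090)
step 2: θ'=1.3090 (straight) → pose (0.1941, -0.2756, 1.3090)
step 3: θ'=0.8090 (R=-0.5000) → pose (0.3153, -0.0599, 0.8090)
step 4: θ'=-0.0660 (R=-0.4286) → pose (0.6537, 0.0720, -0.0660)
step 5: θ'=-0.1910 (R=-7.0000) → pose (1.5209, -0.0401, -0.1910)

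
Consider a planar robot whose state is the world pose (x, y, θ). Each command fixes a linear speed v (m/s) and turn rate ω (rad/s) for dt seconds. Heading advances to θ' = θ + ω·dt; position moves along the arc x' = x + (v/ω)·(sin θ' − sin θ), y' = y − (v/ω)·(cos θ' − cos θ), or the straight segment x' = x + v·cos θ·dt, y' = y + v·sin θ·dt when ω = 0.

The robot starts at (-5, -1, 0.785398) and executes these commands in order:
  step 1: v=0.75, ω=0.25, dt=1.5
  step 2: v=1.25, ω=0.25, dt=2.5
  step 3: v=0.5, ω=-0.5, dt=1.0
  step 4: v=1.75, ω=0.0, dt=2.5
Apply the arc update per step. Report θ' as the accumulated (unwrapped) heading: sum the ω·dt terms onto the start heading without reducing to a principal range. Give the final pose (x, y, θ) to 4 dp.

(-2.8207, 7.6766, 1.2854)

step 1: θ'=1.1604 (R=3.0000) → pose (-4.3704, -0.0756, 1.1604)
step 2: θ'=1.7854 (R=5.0000) → pose (-4.0699, 2.9841, 1.7854)
step 3: θ'=1.2854 (R=-1.0000) → pose (-4.0524, 3.4786, 1.2854)
step 4: θ'=1.2854 (straight) → pose (-2.8207, 7.6766, 1.2854)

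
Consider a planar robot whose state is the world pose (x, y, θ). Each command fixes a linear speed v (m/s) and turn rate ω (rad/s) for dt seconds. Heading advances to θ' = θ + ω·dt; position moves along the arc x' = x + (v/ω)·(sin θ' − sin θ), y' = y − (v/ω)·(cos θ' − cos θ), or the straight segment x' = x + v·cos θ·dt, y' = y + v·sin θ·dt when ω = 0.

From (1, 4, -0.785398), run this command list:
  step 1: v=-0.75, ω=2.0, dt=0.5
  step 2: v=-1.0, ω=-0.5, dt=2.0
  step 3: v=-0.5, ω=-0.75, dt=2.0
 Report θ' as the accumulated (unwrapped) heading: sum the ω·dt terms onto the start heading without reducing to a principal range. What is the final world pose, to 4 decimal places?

(-1.2173, 5.5494, -2.2854)

step 1: θ'=0.2146 (R=-0.3750) → pose (0.6550, 4.1012, 0.2146)
step 2: θ'=-0.7854 (R=2.0000) → pose (-1.1852, 4.6411, -0.7854)
step 3: θ'=-2.2854 (R=0.6667) → pose (-1.2173, 5.5494, -2.2854)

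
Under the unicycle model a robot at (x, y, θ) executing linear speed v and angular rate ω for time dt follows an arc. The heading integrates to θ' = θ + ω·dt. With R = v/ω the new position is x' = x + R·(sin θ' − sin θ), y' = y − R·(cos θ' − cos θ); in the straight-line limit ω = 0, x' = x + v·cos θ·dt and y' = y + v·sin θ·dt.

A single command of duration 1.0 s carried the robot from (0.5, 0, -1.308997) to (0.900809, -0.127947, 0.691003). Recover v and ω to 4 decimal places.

v = 0.5000, ω = 2.0000

Δθ = 0.691003 − -1.308997 = 2.000000
ω = Δθ/dt = 2.000000/1.0 = 2.0000
R = Δx/(sin θ' − sin θ) = 0.2500
v = R·ω = 0.2500·2.0000 = 0.5000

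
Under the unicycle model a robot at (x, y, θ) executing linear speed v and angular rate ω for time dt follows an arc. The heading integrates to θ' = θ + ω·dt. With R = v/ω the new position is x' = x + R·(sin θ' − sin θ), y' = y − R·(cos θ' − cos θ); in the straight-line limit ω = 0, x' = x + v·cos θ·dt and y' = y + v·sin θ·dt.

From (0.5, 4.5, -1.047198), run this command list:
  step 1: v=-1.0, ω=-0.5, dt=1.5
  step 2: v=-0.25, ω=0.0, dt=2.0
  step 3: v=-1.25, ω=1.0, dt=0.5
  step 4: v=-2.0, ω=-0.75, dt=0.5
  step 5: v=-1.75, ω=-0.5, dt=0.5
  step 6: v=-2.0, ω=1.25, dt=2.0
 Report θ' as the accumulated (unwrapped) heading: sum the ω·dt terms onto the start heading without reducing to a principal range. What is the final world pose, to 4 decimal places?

step 1: θ'=-1.7972 (R=2.0000) → pose (0.2831, 5.9489, -1.7972)
step 2: θ'=-1.7972 (straight) → pose (0.3953, 6.4362, -1.7972)
step 3: θ'=-1.2972 (R=-1.2500) → pose (0.3807, 7.0545, -1.2972)
step 4: θ'=-1.6722 (R=2.6667) → pose (0.2952, 8.0450, -1.6722)
step 5: θ'=-1.9222 (R=3.5000) → pose (0.4911, 8.8954, -1.9222)
step 6: θ'=0.5778 (R=-1.6000) → pose (-1.8850, 10.7864, 0.5778)

(-1.8850, 10.7864, 0.5778)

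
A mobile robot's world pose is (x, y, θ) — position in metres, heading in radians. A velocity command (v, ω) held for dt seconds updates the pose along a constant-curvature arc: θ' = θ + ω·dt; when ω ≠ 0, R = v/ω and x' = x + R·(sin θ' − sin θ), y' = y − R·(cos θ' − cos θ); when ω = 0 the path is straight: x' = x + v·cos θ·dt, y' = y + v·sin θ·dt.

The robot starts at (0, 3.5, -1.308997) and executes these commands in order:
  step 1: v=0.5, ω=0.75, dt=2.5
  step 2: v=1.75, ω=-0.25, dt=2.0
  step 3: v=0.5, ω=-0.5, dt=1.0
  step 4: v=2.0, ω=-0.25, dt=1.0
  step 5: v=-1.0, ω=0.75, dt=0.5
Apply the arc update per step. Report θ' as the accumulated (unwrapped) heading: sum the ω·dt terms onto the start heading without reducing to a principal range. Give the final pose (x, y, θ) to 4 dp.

step 1: θ'=0.5660 (R=0.6667) → pose (1.0015, 3.1098, 0.5660)
step 2: θ'=0.0660 (R=-7.0000) → pose (4.2936, 4.1862, 0.0660)
step 3: θ'=-0.4340 (R=-1.0000) → pose (4.7801, 4.0957, -0.4340)
step 4: θ'=-0.6840 (R=-8.0000) → pose (6.4712, 3.0378, -0.6840)
step 5: θ'=-0.3090 (R=-1.3333) → pose (6.0342, 3.2746, -0.3090)

(6.0342, 3.2746, -0.3090)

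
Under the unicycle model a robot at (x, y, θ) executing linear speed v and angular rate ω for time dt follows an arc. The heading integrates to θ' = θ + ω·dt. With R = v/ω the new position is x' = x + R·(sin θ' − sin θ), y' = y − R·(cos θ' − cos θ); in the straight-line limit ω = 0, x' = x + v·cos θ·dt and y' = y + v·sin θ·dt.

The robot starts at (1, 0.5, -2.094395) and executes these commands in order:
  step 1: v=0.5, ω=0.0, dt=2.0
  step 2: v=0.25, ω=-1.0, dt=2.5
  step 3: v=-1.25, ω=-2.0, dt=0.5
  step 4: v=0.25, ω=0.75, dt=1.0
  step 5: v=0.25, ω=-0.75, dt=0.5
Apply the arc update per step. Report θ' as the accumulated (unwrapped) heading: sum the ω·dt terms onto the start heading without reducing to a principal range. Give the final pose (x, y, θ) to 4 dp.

step 1: θ'=-2.0944 (straight) → pose (0.5000, -0.3660, -2.0944)
step 2: θ'=-4.5944 (R=-0.2500) → pose (0.0352, -0.2705, -4.5944)
step 3: θ'=-5.5944 (R=0.6250) → pose (-0.1882, -0.8265, -5.5944)
step 4: θ'=-4.8444 (R=0.3333) → pose (-0.0696, -0.6131, -4.8444)
step 5: θ'=-5.2194 (R=-0.3333) → pose (-0.0306, -0.4951, -5.2194)

(-0.0306, -0.4951, -5.2194)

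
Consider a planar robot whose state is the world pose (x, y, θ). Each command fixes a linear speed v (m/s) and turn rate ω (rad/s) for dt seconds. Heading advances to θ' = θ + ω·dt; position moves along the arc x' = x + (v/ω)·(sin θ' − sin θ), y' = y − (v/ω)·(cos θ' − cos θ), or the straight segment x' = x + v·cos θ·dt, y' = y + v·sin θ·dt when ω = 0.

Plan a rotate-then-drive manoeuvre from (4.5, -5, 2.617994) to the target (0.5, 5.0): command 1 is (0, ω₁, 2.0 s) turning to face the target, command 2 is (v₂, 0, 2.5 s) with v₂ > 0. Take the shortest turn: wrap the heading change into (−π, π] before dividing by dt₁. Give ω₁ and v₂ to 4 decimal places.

ω₁ = -0.3333, v₂ = 4.3081

heading to target = atan2(5−-5, 0.5−4.5) = 1.9513
Δθ = wrap(1.9513 − 2.6180) = -0.6667; ω₁ = Δθ/dt₁ = -0.3333
distance = √((0.5−4.5)² + (5−-5)²) = 10.7703; v₂ = distance/dt₂ = 4.3081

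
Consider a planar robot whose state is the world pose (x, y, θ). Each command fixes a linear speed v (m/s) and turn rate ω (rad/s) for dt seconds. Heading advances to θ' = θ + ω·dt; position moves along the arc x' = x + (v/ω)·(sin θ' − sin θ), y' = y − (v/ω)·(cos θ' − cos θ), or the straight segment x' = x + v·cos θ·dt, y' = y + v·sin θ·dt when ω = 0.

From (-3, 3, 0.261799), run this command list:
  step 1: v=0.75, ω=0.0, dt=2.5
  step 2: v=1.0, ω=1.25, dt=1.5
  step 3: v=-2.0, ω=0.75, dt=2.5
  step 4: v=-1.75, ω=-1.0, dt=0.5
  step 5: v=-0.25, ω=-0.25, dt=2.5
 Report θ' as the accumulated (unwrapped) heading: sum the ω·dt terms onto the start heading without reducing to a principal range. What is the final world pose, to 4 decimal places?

step 1: θ'=0.2618 (straight) → pose (-1.1889, 3.4853, 0.2618)
step 2: θ'=2.1368 (R=0.8000) → pose (-0.7207, 4.6870, 2.1368)
step 3: θ'=4.0118 (R=-2.6667) → pose (3.5687, 4.3980, 4.0118)
step 4: θ'=3.5118 (R=1.7500) → pose (4.2733, 4.9012, 3.5118)
step 5: θ'=2.8868 (R=1.0000) → pose (4.8872, 4.9367, 2.8868)

(4.8872, 4.9367, 2.8868)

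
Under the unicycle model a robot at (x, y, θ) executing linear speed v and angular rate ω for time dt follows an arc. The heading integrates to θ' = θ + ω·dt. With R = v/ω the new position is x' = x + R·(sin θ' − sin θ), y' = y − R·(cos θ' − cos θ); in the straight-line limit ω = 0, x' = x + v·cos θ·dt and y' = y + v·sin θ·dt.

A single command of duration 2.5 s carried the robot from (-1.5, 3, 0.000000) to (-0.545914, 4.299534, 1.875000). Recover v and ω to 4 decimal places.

v = 0.7500, ω = 0.7500

Δθ = 1.875000 − 0.000000 = 1.875000
ω = Δθ/dt = 1.875000/2.5 = 0.7500
R = −Δy/(cos θ' − cos θ) = 1.0000
v = R·ω = 1.0000·0.7500 = 0.7500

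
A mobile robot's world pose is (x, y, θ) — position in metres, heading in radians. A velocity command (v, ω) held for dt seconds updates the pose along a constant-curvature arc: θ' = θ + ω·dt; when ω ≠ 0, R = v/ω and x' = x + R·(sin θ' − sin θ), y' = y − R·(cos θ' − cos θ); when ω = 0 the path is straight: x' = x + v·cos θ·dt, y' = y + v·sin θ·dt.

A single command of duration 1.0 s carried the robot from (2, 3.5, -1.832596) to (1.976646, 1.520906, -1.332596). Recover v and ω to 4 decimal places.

Δθ = -1.332596 − -1.832596 = 0.500000
ω = Δθ/dt = 0.500000/1.0 = 0.5000
R = −Δy/(cos θ' − cos θ) = 4.0000
v = R·ω = 4.0000·0.5000 = 2.0000

v = 2.0000, ω = 0.5000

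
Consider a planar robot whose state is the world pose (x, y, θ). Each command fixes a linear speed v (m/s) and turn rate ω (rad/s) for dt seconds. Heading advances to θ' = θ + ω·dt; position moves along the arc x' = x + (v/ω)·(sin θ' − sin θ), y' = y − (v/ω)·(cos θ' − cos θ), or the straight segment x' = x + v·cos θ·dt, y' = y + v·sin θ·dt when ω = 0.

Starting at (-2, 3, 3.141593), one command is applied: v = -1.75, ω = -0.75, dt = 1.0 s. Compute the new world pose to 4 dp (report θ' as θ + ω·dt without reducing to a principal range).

θ' = 3.1416 + -0.75·1.0 = 2.3916
R = v/ω = -1.75/-0.75 = 2.3333
x' = -2 + 2.3333·(sin 2.3916 − sin 3.1416) = -0.4095
y' = 3 − 2.3333·(cos 2.3916 − cos 3.1416) = 2.3739

(-0.4095, 2.3739, 2.3916)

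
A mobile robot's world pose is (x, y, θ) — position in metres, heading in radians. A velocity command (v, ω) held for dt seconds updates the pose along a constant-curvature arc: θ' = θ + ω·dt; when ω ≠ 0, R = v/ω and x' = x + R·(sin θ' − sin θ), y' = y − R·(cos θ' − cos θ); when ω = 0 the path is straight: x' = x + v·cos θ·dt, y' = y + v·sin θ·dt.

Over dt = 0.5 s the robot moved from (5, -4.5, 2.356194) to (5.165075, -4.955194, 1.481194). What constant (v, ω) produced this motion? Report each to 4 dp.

v = -1.0000, ω = -1.7500

Δθ = 1.481194 − 2.356194 = -0.875000
ω = Δθ/dt = -0.875000/0.5 = -1.7500
R = −Δy/(cos θ' − cos θ) = 0.5714
v = R·ω = 0.5714·-1.7500 = -1.0000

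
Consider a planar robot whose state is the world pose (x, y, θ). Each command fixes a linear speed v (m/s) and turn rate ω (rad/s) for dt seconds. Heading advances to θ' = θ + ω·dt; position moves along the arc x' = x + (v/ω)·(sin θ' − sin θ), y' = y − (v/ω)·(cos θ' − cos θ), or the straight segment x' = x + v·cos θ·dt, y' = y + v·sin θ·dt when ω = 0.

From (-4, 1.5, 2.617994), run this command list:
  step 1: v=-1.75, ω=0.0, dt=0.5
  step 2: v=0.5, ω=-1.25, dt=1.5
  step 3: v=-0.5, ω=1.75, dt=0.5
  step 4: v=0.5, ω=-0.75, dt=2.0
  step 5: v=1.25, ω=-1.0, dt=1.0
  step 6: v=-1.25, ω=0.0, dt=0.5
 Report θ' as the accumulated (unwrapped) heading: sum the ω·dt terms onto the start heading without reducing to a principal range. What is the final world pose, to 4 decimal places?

step 1: θ'=2.6180 (straight) → pose (-3.2422, 1.0625, 2.6180)
step 2: θ'=0.7430 (R=-0.4000) → pose (-3.3128, 1.7035, 0.7430)
step 3: θ'=1.6180 (R=-0.2857) → pose (-3.4049, 1.4796, 1.6180)
step 4: θ'=0.1180 (R=-0.6667) → pose (-2.8175, 2.1731, 0.1180)
step 5: θ'=-0.8820 (R=-1.2500) → pose (-1.7053, 1.7263, -0.8820)
step 6: θ'=-0.8820 (straight) → pose (-2.1026, 2.2088, -0.8820)

(-2.1026, 2.2088, -0.8820)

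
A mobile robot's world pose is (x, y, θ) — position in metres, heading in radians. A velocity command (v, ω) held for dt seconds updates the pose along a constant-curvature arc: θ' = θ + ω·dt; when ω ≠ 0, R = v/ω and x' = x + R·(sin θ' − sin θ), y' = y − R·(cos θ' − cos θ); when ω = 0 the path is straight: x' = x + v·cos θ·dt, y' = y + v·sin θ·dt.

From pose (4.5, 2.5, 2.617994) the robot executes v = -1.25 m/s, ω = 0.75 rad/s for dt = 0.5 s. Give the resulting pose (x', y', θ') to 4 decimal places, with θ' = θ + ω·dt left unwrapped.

(5.0866, 2.2951, 2.9930)

θ' = 2.6180 + 0.75·0.5 = 2.9930
R = v/ω = -1.25/0.75 = -1.6667
x' = 4.5 + -1.6667·(sin 2.9930 − sin 2.6180) = 5.0866
y' = 2.5 − -1.6667·(cos 2.9930 − cos 2.6180) = 2.2951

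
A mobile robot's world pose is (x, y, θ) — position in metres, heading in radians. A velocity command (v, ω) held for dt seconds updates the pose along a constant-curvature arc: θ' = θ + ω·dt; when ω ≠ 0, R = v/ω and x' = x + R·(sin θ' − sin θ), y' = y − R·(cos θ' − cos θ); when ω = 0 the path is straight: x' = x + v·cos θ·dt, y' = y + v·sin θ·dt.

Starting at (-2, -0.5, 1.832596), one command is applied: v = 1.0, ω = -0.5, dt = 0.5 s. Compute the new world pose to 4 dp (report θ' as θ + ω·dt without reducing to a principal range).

θ' = 1.8326 + -0.5·0.5 = 1.5826
R = v/ω = 1.0/-0.5 = -2.0000
x' = -2 + -2.0000·(sin 1.5826 − sin 1.8326) = -2.0680
y' = -0.5 − -2.0000·(cos 1.5826 − cos 1.8326) = -0.0060

(-2.0680, -0.0060, 1.5826)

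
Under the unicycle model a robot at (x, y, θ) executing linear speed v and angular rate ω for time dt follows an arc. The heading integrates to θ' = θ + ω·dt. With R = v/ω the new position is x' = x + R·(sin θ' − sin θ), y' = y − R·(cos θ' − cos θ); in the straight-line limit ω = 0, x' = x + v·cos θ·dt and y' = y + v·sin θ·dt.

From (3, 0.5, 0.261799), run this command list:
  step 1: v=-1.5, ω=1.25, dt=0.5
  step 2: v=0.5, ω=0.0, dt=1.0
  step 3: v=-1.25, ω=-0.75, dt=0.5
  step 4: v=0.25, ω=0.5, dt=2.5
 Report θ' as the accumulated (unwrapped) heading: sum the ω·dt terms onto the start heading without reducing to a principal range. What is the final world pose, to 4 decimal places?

step 1: θ'=0.8868 (R=-1.2000) → pose (2.3805, 0.0992, 0.8868)
step 2: θ'=0.8868 (straight) → pose (2.6965, 0.4867, 0.8868)
step 3: θ'=0.5118 (R=1.6667) → pose (2.2210, 0.0867, 0.5118)
step 4: θ'=1.7618 (R=0.5000) → pose (2.4670, 0.6176, 1.7618)

(2.4670, 0.6176, 1.7618)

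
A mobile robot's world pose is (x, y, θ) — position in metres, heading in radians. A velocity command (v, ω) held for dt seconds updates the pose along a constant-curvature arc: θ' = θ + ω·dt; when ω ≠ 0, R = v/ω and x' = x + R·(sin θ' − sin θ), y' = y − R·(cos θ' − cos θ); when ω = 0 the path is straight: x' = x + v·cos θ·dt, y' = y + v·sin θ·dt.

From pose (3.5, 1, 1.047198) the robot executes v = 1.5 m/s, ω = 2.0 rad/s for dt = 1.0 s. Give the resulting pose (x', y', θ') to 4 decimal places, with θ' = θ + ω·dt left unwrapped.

θ' = 1.0472 + 2.0·1.0 = 3.0472
R = v/ω = 1.5/2.0 = 0.7500
x' = 3.5 + 0.7500·(sin 3.0472 − sin 1.0472) = 2.9212
y' = 1 − 0.7500·(cos 3.0472 − cos 1.0472) = 2.1217

(2.9212, 2.1217, 3.0472)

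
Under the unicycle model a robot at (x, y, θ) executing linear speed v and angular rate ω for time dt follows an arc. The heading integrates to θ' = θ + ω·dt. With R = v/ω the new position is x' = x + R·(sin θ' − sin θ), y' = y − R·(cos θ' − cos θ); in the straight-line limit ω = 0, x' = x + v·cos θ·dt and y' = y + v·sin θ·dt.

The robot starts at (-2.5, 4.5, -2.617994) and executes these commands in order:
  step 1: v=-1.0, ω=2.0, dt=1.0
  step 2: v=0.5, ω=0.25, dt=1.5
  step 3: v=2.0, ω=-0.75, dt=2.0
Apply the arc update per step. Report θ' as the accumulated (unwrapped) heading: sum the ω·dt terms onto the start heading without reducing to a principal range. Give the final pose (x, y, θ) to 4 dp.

step 1: θ'=-0.6180 (R=-0.5000) → pose (-2.4603, 5.3405, -0.6180)
step 2: θ'=-0.2430 (R=2.0000) → pose (-1.7827, 5.0294, -0.2430)
step 3: θ'=-1.7430 (R=-2.6667) → pose (0.2029, 1.9841, -1.7430)

(0.2029, 1.9841, -1.7430)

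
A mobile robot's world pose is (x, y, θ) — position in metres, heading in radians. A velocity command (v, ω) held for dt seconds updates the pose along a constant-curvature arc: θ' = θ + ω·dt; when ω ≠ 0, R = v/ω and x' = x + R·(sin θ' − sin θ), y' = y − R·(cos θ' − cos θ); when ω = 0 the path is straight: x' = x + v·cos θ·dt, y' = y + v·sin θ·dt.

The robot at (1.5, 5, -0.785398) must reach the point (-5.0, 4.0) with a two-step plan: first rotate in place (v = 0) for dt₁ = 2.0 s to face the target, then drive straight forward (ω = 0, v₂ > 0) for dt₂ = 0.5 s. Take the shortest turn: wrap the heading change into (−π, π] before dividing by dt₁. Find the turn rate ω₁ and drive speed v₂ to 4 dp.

heading to target = atan2(4−5, -5−1.5) = -2.9889
Δθ = wrap(-2.9889 − -0.7854) = -2.2035; ω₁ = Δθ/dt₁ = -1.1018
distance = √((-5−1.5)² + (4−5)²) = 6.5765; v₂ = distance/dt₂ = 13.1529

ω₁ = -1.1018, v₂ = 13.1529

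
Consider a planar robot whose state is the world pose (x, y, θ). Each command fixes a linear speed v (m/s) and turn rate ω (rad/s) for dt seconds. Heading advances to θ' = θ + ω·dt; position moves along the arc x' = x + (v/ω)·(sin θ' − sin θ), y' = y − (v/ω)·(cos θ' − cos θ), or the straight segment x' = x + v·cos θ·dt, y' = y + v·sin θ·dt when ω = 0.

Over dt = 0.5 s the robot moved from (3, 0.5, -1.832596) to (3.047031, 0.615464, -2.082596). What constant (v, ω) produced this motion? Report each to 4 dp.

Δθ = -2.082596 − -1.832596 = -0.250000
ω = Δθ/dt = -0.250000/0.5 = -0.5000
R = −Δy/(cos θ' − cos θ) = 0.5000
v = R·ω = 0.5000·-0.5000 = -0.2500

v = -0.2500, ω = -0.5000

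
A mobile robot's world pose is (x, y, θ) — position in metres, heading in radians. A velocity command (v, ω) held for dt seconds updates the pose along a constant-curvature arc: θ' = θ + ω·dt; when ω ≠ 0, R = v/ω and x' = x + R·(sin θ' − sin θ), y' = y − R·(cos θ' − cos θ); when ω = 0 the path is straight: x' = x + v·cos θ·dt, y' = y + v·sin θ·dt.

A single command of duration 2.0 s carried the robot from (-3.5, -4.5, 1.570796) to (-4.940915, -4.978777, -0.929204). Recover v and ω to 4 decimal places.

v = -1.0000, ω = -1.2500

Δθ = -0.929204 − 1.570796 = -2.500000
ω = Δθ/dt = -2.500000/2.0 = -1.2500
R = Δx/(sin θ' − sin θ) = 0.8000
v = R·ω = 0.8000·-1.2500 = -1.0000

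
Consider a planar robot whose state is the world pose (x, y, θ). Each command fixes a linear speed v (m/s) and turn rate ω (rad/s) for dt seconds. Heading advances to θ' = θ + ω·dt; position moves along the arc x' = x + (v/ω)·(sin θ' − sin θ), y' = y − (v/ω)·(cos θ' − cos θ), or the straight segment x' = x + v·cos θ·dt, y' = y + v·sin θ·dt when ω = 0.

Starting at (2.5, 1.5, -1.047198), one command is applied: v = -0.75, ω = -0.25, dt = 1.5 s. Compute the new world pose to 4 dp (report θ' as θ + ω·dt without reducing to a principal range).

θ' = -1.0472 + -0.25·1.5 = -1.4222
R = v/ω = -0.75/-0.25 = 3.0000
x' = 2.5 + 3.0000·(sin -1.4222 − sin -1.0472) = 2.1311
y' = 1.5 − 3.0000·(cos -1.4222 − cos -1.0472) = 2.5558

(2.1311, 2.5558, -1.4222)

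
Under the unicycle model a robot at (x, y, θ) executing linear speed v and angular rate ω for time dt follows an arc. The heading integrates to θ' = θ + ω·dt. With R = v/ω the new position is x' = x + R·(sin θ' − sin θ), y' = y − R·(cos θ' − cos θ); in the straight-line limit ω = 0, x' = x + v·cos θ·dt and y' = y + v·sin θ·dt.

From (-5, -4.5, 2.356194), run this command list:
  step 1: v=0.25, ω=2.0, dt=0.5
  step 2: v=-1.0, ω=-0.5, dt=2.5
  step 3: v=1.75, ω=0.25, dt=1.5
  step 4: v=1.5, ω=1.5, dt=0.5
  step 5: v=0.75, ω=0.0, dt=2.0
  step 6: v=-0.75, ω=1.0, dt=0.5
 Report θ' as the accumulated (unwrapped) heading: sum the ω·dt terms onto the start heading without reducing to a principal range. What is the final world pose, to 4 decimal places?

step 1: θ'=3.3562 (R=0.1250) → pose (-5.1150, -4.4663, 3.3562)
step 2: θ'=2.1062 (R=2.0000) → pose (-2.9690, -5.4000, 2.1062)
step 3: θ'=2.4812 (R=7.0000) → pose (-4.6954, -3.4431, 2.4812)
step 4: θ'=3.2312 (R=1.0000) → pose (-5.3983, -3.2368, 3.2312)
step 5: θ'=3.2312 (straight) → pose (-6.8923, -3.3710, 3.2312)
step 6: θ'=3.7312 (R=-0.7500) → pose (-6.5424, -3.2474, 3.7312)

(-6.5424, -3.2474, 3.7312)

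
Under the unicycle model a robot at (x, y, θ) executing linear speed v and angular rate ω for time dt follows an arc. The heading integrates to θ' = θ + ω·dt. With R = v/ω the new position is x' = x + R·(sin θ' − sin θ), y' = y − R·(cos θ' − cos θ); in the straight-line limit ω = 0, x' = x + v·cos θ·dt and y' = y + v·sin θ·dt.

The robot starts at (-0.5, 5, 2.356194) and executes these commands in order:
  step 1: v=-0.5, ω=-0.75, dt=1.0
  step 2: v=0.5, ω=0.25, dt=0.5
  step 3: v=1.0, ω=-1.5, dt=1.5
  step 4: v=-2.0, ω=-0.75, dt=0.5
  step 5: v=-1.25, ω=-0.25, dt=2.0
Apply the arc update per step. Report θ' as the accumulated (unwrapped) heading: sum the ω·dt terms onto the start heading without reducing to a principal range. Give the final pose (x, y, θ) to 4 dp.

step 1: θ'=1.6062 (R=0.6667) → pose (-0.3052, 4.5522, 1.6062)
step 2: θ'=1.7312 (R=2.0000) → pose (-0.3296, 4.8008, 1.7312)
step 3: θ'=-0.5188 (R=-0.6667) → pose (0.6591, 5.4862, -0.5188)
step 4: θ'=-0.8938 (R=2.6667) → pose (-0.0972, 6.1315, -0.8938)
step 5: θ'=-1.3938 (R=5.0000) → pose (-1.1218, 8.3834, -1.3938)

(-1.1218, 8.3834, -1.3938)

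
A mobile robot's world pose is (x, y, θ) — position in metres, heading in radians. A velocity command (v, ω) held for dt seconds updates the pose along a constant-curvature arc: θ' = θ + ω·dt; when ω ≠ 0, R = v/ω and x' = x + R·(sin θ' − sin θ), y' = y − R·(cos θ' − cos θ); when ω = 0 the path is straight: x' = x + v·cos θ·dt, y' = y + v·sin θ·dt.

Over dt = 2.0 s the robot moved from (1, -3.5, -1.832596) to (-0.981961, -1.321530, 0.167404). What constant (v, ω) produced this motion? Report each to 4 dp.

v = -1.7500, ω = 1.0000

Δθ = 0.167404 − -1.832596 = 2.000000
ω = Δθ/dt = 2.000000/2.0 = 1.0000
R = −Δy/(cos θ' − cos θ) = -1.7500
v = R·ω = -1.7500·1.0000 = -1.7500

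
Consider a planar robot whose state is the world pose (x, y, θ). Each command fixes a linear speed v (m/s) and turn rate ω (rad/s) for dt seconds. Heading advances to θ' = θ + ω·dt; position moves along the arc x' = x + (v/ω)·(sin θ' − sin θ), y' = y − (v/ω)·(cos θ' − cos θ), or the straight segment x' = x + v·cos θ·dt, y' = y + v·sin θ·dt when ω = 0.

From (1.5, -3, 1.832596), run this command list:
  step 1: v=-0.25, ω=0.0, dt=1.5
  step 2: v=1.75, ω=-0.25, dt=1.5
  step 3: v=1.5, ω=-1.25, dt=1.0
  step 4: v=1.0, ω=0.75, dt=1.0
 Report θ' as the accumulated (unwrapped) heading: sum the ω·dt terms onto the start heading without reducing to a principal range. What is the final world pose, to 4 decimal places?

(3.1639, 0.8163, 0.9576)

step 1: θ'=1.8326 (straight) → pose (1.5971, -3.3622, 1.8326)
step 2: θ'=1.4576 (R=-7.0000) → pose (1.4033, -0.7598, 1.4576)
step 3: θ'=0.2076 (R=-1.2000) → pose (2.3483, 0.2789, 0.2076)
step 4: θ'=0.9576 (R=1.3333) → pose (3.1639, 0.8163, 0.9576)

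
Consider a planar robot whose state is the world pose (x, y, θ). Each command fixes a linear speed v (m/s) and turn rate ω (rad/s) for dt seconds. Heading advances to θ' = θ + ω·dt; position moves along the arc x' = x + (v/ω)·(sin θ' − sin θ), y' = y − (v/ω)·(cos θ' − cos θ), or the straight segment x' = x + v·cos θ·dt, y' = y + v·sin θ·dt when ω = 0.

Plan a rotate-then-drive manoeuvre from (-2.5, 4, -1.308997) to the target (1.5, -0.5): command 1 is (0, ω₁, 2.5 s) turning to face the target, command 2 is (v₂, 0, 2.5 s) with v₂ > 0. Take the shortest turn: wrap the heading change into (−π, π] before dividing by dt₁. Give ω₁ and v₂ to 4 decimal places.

heading to target = atan2(-0.5−4, 1.5−-2.5) = -0.8442
Δθ = wrap(-0.8442 − -1.3090) = 0.4648; ω₁ = Δθ/dt₁ = 0.1859
distance = √((1.5−-2.5)² + (-0.5−4)²) = 6.0208; v₂ = distance/dt₂ = 2.4083

ω₁ = 0.1859, v₂ = 2.4083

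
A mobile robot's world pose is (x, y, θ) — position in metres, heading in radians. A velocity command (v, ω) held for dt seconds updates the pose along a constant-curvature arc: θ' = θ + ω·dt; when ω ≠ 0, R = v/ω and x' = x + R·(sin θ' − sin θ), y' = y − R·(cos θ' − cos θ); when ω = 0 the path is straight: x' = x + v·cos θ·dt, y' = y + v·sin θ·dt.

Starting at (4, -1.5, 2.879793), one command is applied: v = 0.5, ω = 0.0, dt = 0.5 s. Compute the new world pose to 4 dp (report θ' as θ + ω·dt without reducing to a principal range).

(3.7585, -1.4353, 2.8798)

θ' = 2.8798 + 0.0·0.5 = 2.8798
ω = 0 → straight: x' = 4 + 0.5·cos(2.8798)·0.5 = 3.7585
y' = -1.5 + 0.5·sin(2.8798)·0.5 = -1.4353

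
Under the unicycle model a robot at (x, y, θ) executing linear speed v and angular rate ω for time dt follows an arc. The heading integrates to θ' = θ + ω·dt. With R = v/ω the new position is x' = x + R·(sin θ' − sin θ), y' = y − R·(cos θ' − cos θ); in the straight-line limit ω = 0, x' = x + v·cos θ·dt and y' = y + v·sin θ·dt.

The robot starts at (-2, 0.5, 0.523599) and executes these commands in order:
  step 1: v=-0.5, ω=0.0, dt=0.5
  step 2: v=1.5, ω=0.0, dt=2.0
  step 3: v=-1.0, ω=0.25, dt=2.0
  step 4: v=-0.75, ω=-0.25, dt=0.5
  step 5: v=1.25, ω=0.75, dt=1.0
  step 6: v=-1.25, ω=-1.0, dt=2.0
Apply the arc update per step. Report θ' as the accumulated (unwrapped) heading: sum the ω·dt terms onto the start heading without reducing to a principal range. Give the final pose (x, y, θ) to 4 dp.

step 1: θ'=0.5236 (straight) → pose (-2.2165, 0.3750, 0.5236)
step 2: θ'=0.5236 (straight) → pose (0.3816, 1.8750, 0.5236)
step 3: θ'=1.0236 (R=-4.0000) → pose (-1.0344, 0.4921, 1.0236)
step 4: θ'=0.8986 (R=3.0000) → pose (-1.2490, 0.1848, 0.8986)
step 5: θ'=1.6486 (R=1.6667) → pose (-0.8914, 1.3522, 1.6486)
step 6: θ'=-0.3514 (R=1.2500) → pose (-2.5679, 0.0815, -0.3514)

(-2.5679, 0.0815, -0.3514)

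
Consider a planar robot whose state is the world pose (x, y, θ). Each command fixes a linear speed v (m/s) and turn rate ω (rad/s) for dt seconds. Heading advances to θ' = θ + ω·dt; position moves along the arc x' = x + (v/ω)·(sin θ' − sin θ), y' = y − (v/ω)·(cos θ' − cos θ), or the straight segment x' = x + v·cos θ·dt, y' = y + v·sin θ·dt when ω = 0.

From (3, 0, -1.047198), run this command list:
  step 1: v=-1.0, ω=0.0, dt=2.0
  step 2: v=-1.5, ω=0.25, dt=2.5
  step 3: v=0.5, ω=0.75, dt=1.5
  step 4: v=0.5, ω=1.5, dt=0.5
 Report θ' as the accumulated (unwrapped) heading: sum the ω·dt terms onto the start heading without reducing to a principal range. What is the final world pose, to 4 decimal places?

(0.0821, 4.5197, 1.4528)

step 1: θ'=-1.0472 (straight) → pose (2.0000, 1.7321, -1.0472)
step 2: θ'=-0.4222 (R=-6.0000) → pose (-0.7376, 4.2052, -0.4222)
step 3: θ'=0.7028 (R=0.6667) → pose (-0.0335, 4.3046, 0.7028)
step 4: θ'=1.4528 (R=0.3333) → pose (0.0821, 4.5197, 1.4528)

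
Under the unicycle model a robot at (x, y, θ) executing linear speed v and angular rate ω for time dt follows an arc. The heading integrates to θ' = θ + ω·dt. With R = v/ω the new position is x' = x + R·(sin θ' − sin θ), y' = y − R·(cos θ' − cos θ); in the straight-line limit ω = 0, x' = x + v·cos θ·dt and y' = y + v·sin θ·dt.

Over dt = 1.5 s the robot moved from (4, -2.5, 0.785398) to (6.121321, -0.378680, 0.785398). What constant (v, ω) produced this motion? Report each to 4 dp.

Δθ = 0.785398 − 0.785398 = 0.000000
ω = Δθ/dt = 0.000000/1.5 = 0.0000
ω = 0 → v = (Δx·cos θ + Δy·sin θ)/dt = 2.0000

v = 2.0000, ω = 0.0000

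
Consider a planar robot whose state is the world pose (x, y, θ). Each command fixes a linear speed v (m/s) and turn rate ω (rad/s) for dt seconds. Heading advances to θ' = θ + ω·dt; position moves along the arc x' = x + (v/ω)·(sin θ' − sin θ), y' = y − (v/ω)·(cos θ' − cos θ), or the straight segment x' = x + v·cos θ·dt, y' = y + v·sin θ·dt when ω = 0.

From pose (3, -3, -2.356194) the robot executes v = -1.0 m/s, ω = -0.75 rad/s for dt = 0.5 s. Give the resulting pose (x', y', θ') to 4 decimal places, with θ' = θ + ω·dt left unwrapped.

(3.4108, -2.7202, -2.7312)

θ' = -2.3562 + -0.75·0.5 = -2.7312
R = v/ω = -1.0/-0.75 = 1.3333
x' = 3 + 1.3333·(sin -2.7312 − sin -2.3562) = 3.4108
y' = -3 − 1.3333·(cos -2.7312 − cos -2.3562) = -2.7202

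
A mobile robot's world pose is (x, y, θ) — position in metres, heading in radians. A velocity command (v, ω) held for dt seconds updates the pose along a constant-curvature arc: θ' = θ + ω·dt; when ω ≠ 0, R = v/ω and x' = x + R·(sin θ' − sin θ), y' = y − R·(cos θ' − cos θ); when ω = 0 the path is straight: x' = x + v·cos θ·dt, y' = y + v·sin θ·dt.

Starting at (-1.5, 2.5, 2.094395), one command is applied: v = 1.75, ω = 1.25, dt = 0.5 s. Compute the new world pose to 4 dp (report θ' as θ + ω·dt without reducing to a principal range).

(-2.1388, 3.0771, 2.7194)

θ' = 2.0944 + 1.25·0.5 = 2.7194
R = v/ω = 1.75/1.25 = 1.4000
x' = -1.5 + 1.4000·(sin 2.7194 − sin 2.0944) = -2.1388
y' = 2.5 − 1.4000·(cos 2.7194 − cos 2.0944) = 3.0771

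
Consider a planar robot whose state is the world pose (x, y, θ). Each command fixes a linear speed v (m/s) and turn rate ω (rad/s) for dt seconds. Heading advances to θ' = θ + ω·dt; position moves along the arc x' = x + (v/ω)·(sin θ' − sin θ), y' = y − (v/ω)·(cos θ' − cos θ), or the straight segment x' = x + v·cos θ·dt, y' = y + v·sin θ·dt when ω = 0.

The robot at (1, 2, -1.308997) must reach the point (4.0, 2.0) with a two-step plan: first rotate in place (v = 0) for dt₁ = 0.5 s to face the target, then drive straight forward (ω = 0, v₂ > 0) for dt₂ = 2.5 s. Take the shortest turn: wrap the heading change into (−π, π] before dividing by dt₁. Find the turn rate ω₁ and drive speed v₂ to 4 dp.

heading to target = atan2(2−2, 4−1) = 0.0000
Δθ = wrap(0.0000 − -1.3090) = 1.3090; ω₁ = Δθ/dt₁ = 2.6180
distance = √((4−1)² + (2−2)²) = 3.0000; v₂ = distance/dt₂ = 1.2000

ω₁ = 2.6180, v₂ = 1.2000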